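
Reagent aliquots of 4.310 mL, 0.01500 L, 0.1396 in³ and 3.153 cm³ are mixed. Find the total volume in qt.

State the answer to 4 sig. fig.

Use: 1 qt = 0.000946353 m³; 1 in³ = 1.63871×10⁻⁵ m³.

0.02615 qt

4.310 mL × 10⁻⁶ → 4.31×10⁻⁶ m³
0.01500 L × 0.001 → 1.5×10⁻⁵ m³
0.1396 in³ × 1.63871×10⁻⁵ → 2.28764×10⁻⁶ m³
3.153 cm³ × 10⁻⁶ → 3.153×10⁻⁶ m³
Combined: 4.31×10⁻⁶ + 1.5×10⁻⁵ + 2.28764×10⁻⁶ + 3.153×10⁻⁶ = 2.47506×10⁻⁵ m³
In qt: 2.47506×10⁻⁵ / 0.000946353 = 0.0261537 qt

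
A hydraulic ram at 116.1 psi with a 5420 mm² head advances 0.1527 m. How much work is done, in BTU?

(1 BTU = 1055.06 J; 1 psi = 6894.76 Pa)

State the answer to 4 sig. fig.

0.6279 BTU

116.1 psi → 800482 Pa
5420 mm² → 0.00542 m²
F = P × A = 800482 × 0.00542 = 4338.61 N
W = F × d = 4338.61 × 0.1527 = 662.506 J
In BTU: 662.506 / 1055.06 = 0.627932 BTU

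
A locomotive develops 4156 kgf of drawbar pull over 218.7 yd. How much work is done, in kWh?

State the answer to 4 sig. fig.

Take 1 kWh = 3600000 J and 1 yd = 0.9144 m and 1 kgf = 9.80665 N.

4156 kgf × 9.80665 → 40756.4 N
218.7 yd × 0.9144 → 199.979 m
W = F × d = 40756.4 N × 199.979 m = 8.15042×10⁶ J
8.15042×10⁶ J ÷ (3600000 J/kWh) = 2.26401 kWh

2.264 kWh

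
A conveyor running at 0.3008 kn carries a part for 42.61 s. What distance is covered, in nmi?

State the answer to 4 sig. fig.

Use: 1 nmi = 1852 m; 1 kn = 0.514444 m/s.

0.003560 nmi

0.3008 kn × 0.514444 → 0.154745 m/s
d = v × t = 0.154745 m/s × 42.61 s = 6.59368 m
6.59368 m ÷ (1852 m/nmi) = 0.0035603 nmi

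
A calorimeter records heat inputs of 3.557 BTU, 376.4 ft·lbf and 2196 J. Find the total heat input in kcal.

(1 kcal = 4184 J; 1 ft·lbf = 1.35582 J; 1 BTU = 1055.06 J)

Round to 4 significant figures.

3.557 BTU × 1055.06 = 3752.85 J
376.4 ft·lbf × 1.35582 = 510.331 J
2196 J (already J)
Total: 3752.85 + 510.331 + 2196 = 6459.18 J
In kcal: 6459.18 / 4184 = 1.54378 kcal

1.544 kcal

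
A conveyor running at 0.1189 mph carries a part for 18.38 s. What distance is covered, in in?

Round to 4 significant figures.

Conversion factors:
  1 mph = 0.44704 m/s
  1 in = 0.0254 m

38.46 in

0.1189 mph × 0.44704 → 0.0531531 m/s
d = v × t = 0.0531531 m/s × 18.38 s = 0.976954 m
0.976954 m ÷ (0.0254 m/in) = 38.4628 in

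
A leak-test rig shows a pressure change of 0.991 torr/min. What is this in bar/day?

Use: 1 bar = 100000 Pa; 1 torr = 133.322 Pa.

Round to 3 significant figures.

1.90 bar/day

0.991 torr/min × 133.322 Pa/torr ÷ 60 s/min = 2.20204 Pa/s
2.20204 Pa/s ÷ 100000 Pa/bar × 86400 s/day = 1.90256 bar/day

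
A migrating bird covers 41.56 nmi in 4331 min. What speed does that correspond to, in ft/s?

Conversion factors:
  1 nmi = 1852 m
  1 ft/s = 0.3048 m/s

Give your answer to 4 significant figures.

41.56 nmi × 1852 = 76969.1 m
4331 min × 60 = 259860 s
v = d / t = 76969.1 m / 259860 s = 0.296194 m/s
0.296194 m/s ÷ (0.3048 m/s/ft/s) = 0.971765 ft/s

0.9718 ft/s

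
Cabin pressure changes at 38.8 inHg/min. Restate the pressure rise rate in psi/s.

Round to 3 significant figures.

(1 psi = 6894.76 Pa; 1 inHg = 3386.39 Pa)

0.318 psi/s

38.8 inHg/min × 3386.39 Pa/inHg ÷ 60 s/min = 2189.87 Pa/s
2189.87 Pa/s ÷ 6894.76 Pa/psi = 0.317614 psi/s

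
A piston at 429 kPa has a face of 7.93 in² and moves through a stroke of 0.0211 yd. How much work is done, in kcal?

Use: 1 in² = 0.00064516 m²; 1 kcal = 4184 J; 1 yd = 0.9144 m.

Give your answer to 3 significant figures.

429 kPa → 429000 Pa
7.93 in² → 0.00511612 m²
F = P × A = 429000 × 0.00511612 = 2194.82 N
0.0211 yd → 0.0192938 m
W = F × d = 2194.82 × 0.0192938 = 42.3464 J
In kcal: 42.3464 / 4184 = 0.010121 kcal

0.0101 kcal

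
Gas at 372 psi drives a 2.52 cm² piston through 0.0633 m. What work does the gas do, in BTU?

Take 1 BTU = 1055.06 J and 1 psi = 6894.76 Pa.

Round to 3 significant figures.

372 psi → 2.56485×10⁶ Pa
2.52 cm² → 2.52×10⁻⁴ m²
F = P × A = 2.56485×10⁶ × 2.52×10⁻⁴ = 646.342 N
W = F × d = 646.342 × 0.0633 = 40.9134 J
In BTU: 40.9134 / 1055.06 = 0.0387783 BTU

0.0388 BTU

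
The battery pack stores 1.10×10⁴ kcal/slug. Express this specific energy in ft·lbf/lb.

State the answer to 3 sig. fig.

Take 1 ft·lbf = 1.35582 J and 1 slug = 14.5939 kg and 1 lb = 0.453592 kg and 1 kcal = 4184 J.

1.10×10⁴ kcal/slug × 4184 J/kcal ÷ 14.5939 kg/slug = 3.15365×10⁶ J/kg
3.15365×10⁶ J/kg ÷ 1.35582 J/ft·lbf × 0.453592 kg/lb = 1.05506×10⁶ ft·lbf/lb

1.06×10⁶ ft·lbf/lb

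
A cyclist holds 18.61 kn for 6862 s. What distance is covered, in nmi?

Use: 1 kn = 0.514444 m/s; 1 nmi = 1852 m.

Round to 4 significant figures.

35.47 nmi

18.61 kn × 0.514444 = 9.5738 m/s
d = v × t = 9.5738 m/s × 6862 s = 65695.4 m
65695.4 m ÷ (1852 m/nmi) = 35.4727 nmi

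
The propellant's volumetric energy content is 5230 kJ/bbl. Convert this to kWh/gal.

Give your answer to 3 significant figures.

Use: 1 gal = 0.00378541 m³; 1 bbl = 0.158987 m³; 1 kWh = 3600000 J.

0.0346 kWh/gal

5230 kJ/bbl × 1000 J/kJ ÷ 0.158987 m³/bbl = 3.28958×10⁷ J/m³
3.28958×10⁷ J/m³ ÷ 3600000 J/kWh × 0.00378541 m³/gal = 0.03459 kWh/gal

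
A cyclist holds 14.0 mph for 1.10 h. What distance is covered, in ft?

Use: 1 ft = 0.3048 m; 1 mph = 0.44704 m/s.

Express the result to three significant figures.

14.0 mph × 0.44704 = 6.25856 m/s
1.10 h × 3600 = 3960 s
d = v × t = 6.25856 m/s × 3960 s = 24783.9 m
24783.9 m ÷ (0.3048 m/ft) = 81312 ft

8.13×10⁴ ft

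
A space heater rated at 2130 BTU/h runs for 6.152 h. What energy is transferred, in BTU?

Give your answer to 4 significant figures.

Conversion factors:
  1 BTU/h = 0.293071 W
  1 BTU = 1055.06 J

2130 BTU/h × 0.293071 = 624.241 W
6.152 h × 3600 = 22147.2 s
E = P × t = 624.241 W × 22147.2 s = 1.38252×10⁷ J
1.38252×10⁷ J ÷ (1055.06 J/BTU) = 13103.7 BTU

1.310×10⁴ BTU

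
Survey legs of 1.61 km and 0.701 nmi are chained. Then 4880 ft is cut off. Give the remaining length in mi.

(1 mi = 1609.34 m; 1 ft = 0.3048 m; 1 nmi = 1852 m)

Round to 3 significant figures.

1.61 km × 1000 = 1610 m
0.701 nmi × 1852 = 1298.25 m
4880 ft × 0.3048 = 1487.42 m
Sum: 1610 + 1298.25 − 1487.42 = 1420.83 m
In mi: 1420.83 / 1609.34 = 0.882865 mi

0.883 mi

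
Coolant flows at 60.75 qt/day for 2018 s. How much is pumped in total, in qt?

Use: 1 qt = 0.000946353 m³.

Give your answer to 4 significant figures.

1.419 qt

60.75 qt/day → 6.65404×10⁻⁷ m³/s
V = Q × t = 6.65404×10⁻⁷ × 2018 = 0.00134279 m³
In qt: 0.00134279 / 0.000946353 = 1.41891 qt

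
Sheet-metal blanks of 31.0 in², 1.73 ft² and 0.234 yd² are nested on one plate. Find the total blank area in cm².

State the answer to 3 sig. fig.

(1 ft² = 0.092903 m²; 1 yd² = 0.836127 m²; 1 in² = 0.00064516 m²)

3760 cm²

31.0 in² × 0.00064516 → 0.02 m²
1.73 ft² × 0.092903 → 0.160722 m²
0.234 yd² × 0.836127 → 0.195654 m²
Combined: 0.02 + 0.160722 + 0.195654 = 0.376376 m²
In cm²: 0.376376 / 0.0001 = 3763.76 cm²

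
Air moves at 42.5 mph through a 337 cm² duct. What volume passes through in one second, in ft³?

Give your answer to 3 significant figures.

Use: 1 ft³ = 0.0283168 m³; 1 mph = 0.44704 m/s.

42.5 mph × 0.44704 = 18.9992 m/s
337 cm² × 0.0001 = 0.0337 m²
V = v × A × t = 18.9992 m/s × 0.0337 m² × 1 s = 0.640273 m³
0.640273 m³ ÷ (0.0283168 m³/ft³) = 22.6111 ft³

22.6 ft³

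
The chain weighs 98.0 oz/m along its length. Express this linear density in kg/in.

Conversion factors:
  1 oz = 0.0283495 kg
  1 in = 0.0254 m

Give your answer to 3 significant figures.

98.0 oz/m × 0.0283495 kg/oz = 2.77825 kg/m
2.77825 kg/m × 0.0254 m/in = 0.0705675 kg/in

0.0706 kg/in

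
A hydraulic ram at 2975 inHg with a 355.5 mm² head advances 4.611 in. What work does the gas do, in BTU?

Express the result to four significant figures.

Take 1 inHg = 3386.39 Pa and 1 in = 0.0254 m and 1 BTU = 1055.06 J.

0.3976 BTU

2975 inHg → 1.00745×10⁷ Pa
355.5 mm² → 3.555×10⁻⁴ m²
F = P × A = 1.00745×10⁷ × 3.555×10⁻⁴ = 3581.48 N
4.611 in → 0.117119 m
W = F × d = 3581.48 × 0.117119 = 419.459 J
In BTU: 419.459 / 1055.06 = 0.397569 BTU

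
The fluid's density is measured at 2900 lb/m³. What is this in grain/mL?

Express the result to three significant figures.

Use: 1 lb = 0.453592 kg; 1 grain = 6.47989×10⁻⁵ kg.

2900 lb/m³ × 0.453592 kg/lb = 1315.42 kg/m³
1315.42 kg/m³ ÷ 6.47989×10⁻⁵ kg/grain × 10⁻⁶ m³/mL = 20.3 grain/mL

20.3 grain/mL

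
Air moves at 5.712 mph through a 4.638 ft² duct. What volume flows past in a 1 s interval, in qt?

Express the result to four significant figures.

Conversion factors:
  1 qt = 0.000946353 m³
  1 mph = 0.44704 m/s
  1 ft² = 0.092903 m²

5.712 mph × 0.44704 → 2.55349 m/s
4.638 ft² × 0.092903 → 0.430884 m²
V = v × A × t = 2.55349 m/s × 0.430884 m² × 1 s = 1.10026 m³
1.10026 m³ ÷ (0.000946353 m³/qt) = 1162.63 qt

1163 qt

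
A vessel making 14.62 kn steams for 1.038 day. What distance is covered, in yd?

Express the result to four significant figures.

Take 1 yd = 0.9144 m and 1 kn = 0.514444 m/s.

14.62 kn × 0.514444 → 7.52117 m/s
1.038 day × 86400 → 89683.2 s
d = v × t = 7.52117 m/s × 89683.2 s = 674523 m
674523 m ÷ (0.9144 m/yd) = 737667 yd

7.377×10⁵ yd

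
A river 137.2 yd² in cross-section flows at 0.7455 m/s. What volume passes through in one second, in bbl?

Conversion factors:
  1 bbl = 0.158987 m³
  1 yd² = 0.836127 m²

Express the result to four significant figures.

537.9 bbl

137.2 yd² × 0.836127 = 114.717 m²
V = v × A × t = 0.7455 m/s × 114.717 m² × 1 s = 85.5215 m³
85.5215 m³ ÷ (0.158987 m³/bbl) = 537.915 bbl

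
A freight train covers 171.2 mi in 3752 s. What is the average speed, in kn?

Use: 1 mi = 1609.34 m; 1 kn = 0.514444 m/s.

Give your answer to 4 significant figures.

171.2 mi × 1609.34 = 275519 m
v = d / t = 275519 m / 3752 s = 73.4326 m/s
73.4326 m/s ÷ (0.514444 m/s/kn) = 142.742 kn

142.7 kn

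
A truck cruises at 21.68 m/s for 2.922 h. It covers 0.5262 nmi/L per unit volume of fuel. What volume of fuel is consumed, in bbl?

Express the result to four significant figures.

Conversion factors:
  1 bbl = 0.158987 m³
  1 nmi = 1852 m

2.922 h → 10519.2 s
d = v × t = 21.68 × 10519.2 = 228056 m
0.5262 nmi/L → 974522 m/m³
V = d / (distance per unit fuel) = 228056 / 974522 = 0.234018 m³
In bbl: 0.234018 / 0.158987 = 1.47193 bbl

1.472 bbl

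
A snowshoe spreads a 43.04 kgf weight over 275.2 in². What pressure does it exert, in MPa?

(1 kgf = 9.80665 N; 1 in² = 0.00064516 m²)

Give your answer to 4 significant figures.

43.04 kgf × 9.80665 → 422.078 N
275.2 in² × 0.00064516 → 0.177548 m²
P = F / A = 422.078 N / 0.177548 m² = 2377.26 Pa
2377.26 Pa ÷ (1000000 Pa/MPa) = 0.00237726 MPa

0.002377 MPa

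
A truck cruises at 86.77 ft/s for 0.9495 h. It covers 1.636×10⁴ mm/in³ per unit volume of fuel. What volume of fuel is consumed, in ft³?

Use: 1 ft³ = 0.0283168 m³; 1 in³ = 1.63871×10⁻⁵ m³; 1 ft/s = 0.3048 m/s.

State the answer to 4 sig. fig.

3.198 ft³

86.77 ft/s → 26.4475 m/s
0.9495 h → 3418.2 s
d = v × t = 26.4475 × 3418.2 = 90402.8 m
1.636×10⁴ mm/in³ → 998346 m/m³
V = d / (distance per unit fuel) = 90402.8 / 998346 = 0.0905526 m³
In ft³: 0.0905526 / 0.0283168 = 3.19784 ft³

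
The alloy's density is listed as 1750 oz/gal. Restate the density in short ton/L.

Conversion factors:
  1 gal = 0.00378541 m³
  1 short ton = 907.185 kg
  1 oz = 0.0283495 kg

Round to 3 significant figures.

0.0144 short ton/L

1750 oz/gal × 0.0283495 kg/oz ÷ 0.00378541 m³/gal = 13106 kg/m³
13106 kg/m³ ÷ 907.185 kg/short ton × 0.001 m³/L = 0.0144469 short ton/L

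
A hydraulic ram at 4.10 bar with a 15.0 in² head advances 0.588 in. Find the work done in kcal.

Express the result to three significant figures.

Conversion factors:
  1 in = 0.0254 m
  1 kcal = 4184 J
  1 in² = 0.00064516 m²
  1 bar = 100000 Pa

4.10 bar → 410000 Pa
15.0 in² → 0.0096774 m²
F = P × A = 410000 × 0.0096774 = 3967.73 N
0.588 in → 0.0149352 m
W = F × d = 3967.73 × 0.0149352 = 59.2588 J
In kcal: 59.2588 / 4184 = 0.0141632 kcal

0.0142 kcal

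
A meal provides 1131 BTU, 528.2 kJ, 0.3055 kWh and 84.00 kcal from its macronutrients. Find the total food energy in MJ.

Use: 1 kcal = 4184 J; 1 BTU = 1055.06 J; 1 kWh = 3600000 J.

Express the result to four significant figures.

1131 BTU × 1055.06 = 1.19327×10⁶ J
528.2 kJ × 1000 = 528200 J
0.3055 kWh × 3600000 = 1.0998×10⁶ J
84.00 kcal × 4184 = 351456 J
Combined: 1.19327×10⁶ + 528200 + 1.0998×10⁶ + 351456 = 3.17273×10⁶ J
In MJ: 3.17273×10⁶ / 1000000 = 3.17273 MJ

3.173 MJ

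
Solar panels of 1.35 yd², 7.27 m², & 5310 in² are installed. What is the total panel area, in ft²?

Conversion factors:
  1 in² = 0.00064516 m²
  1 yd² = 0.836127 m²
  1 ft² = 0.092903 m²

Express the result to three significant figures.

127 ft²

1.35 yd² × 0.836127 = 1.12877 m²
7.27 m² (already m²)
5310 in² × 0.00064516 = 3.4258 m²
Total: 1.12877 + 7.27 + 3.4258 = 11.8246 m²
In ft²: 11.8246 / 0.092903 = 127.279 ft²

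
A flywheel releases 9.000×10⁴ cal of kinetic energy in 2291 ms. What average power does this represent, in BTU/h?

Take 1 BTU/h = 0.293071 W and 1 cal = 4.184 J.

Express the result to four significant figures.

5.608×10⁵ BTU/h

9.000×10⁴ cal × 4.184 = 376560 J
2291 ms × 0.001 = 2.291 s
P = E / t = 376560 J / 2.291 s = 164365 W
164365 W ÷ (0.293071 W/BTU/h) = 560837 BTU/h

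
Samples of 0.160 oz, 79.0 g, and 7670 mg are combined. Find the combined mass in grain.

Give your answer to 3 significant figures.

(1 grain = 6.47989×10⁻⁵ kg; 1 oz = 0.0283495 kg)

1410 grain

0.160 oz × 0.0283495 → 0.00453592 kg
79.0 g × 0.001 → 0.079 kg
7670 mg × 10⁻⁶ → 0.00767 kg
Sum: 0.00453592 + 0.079 + 0.00767 = 0.0912059 kg
In grain: 0.0912059 / 6.47989×10⁻⁵ = 1407.52 grain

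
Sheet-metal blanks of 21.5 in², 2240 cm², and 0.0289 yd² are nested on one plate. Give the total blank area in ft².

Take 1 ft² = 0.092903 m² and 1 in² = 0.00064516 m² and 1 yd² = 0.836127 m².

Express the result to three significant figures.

21.5 in² × 0.00064516 → 0.0138709 m²
2240 cm² × 0.0001 → 0.224 m²
0.0289 yd² × 0.836127 → 0.0241641 m²
Total: 0.0138709 + 0.224 + 0.0241641 = 0.262035 m²
In ft²: 0.262035 / 0.092903 = 2.82052 ft²

2.82 ft²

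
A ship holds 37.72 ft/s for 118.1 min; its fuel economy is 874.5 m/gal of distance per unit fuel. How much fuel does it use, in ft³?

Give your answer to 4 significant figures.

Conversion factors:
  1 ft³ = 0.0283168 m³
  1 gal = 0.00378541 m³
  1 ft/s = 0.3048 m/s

12.45 ft³

37.72 ft/s → 11.4971 m/s
118.1 min → 7086 s
d = v × t = 11.4971 × 7086 = 81468.5 m
874.5 m/gal → 231019 m/m³
V = d / (distance per unit fuel) = 81468.5 / 231019 = 0.352648 m³
In ft³: 0.352648 / 0.0283168 = 12.4537 ft³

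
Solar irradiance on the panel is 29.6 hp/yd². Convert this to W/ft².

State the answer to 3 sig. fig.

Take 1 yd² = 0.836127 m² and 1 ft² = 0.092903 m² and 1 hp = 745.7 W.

29.6 hp/yd² × 745.7 W/hp ÷ 0.836127 m²/yd² = 26398.8 W/m²
26398.8 W/m² × 0.092903 m²/ft² = 2452.53 W/ft²

2450 W/ft²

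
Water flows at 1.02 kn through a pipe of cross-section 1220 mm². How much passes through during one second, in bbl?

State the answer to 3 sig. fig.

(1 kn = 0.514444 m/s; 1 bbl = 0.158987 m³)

1.02 kn × 0.514444 = 0.524733 m/s
1220 mm² × 10⁻⁶ = 0.00122 m²
V = v × A × t = 0.524733 m/s × 0.00122 m² × 1 s = 6.40174×10⁻⁴ m³
6.40174×10⁻⁴ m³ ÷ (0.158987 m³/bbl) = 0.00402658 bbl

0.00403 bbl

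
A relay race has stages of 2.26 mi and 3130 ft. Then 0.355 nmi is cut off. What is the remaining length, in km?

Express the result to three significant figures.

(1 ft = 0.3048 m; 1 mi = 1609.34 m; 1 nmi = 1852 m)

2.26 mi × 1609.34 = 3637.11 m
3130 ft × 0.3048 = 954.024 m
0.355 nmi × 1852 = 657.46 m
Net: 3637.11 + 954.024 − 657.46 = 3933.67 m
In km: 3933.67 / 1000 = 3.93367 km

3.93 km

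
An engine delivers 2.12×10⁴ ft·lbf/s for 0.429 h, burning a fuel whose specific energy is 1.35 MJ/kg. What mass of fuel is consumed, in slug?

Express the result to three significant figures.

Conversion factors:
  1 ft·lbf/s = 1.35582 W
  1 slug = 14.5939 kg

2.25 slug

2.12×10⁴ ft·lbf/s → 28743.4 W
0.429 h → 1544.4 s
E = P × t = 28743.4 × 1544.4 = 4.43913×10⁷ J
1.35 MJ/kg → 1.35×10⁶ J/kg
m = E / e_s = 4.43913×10⁷ / 1.35×10⁶ = 32.8824 kg
In slug: 32.8824 / 14.5939 = 2.25316 slug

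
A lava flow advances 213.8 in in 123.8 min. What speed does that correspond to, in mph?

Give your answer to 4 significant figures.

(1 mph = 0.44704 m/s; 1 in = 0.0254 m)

0.001635 mph

213.8 in × 0.0254 → 5.43052 m
123.8 min × 60 → 7428 s
v = d / t = 5.43052 m / 7428 s = 7.31088×10⁻⁴ m/s
7.31088×10⁻⁴ m/s ÷ (0.44704 m/s/mph) = 0.0016354 mph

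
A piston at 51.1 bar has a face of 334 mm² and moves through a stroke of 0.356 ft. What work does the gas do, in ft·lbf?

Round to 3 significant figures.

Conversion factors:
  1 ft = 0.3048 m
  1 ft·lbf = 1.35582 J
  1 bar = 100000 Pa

51.1 bar → 5.11×10⁶ Pa
334 mm² → 3.34×10⁻⁴ m²
F = P × A = 5.11×10⁶ × 3.34×10⁻⁴ = 1706.74 N
0.356 ft → 0.108509 m
W = F × d = 1706.74 × 0.108509 = 185.197 J
In ft·lbf: 185.197 / 1.35582 = 136.594 ft·lbf

137 ft·lbf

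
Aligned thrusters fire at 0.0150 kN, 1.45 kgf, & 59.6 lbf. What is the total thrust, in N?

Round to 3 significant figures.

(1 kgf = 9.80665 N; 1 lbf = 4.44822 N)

294 N

0.0150 kN × 1000 = 15 N
1.45 kgf × 9.80665 = 14.2196 N
59.6 lbf × 4.44822 = 265.114 N
Sum: 15 + 14.2196 + 265.114 = 294.334 N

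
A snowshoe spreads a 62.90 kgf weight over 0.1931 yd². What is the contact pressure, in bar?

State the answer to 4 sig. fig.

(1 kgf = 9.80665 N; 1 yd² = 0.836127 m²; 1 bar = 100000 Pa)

0.03820 bar

62.90 kgf × 9.80665 = 616.838 N
0.1931 yd² × 0.836127 = 0.161456 m²
P = F / A = 616.838 N / 0.161456 m² = 3820.47 Pa
3820.47 Pa ÷ (100000 Pa/bar) = 0.0382047 bar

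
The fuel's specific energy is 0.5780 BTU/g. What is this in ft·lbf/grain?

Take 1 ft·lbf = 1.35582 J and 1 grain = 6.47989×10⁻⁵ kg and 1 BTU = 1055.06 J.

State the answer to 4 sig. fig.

0.5780 BTU/g × 1055.06 J/BTU ÷ 0.001 kg/g = 609825 J/kg
609825 J/kg ÷ 1.35582 J/ft·lbf × 6.47989×10⁻⁵ kg/grain = 29.1455 ft·lbf/grain

29.15 ft·lbf/grain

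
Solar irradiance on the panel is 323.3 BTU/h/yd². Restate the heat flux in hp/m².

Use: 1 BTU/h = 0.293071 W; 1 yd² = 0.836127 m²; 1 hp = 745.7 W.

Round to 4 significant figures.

323.3 BTU/h/yd² × 0.293071 W/BTU/h ÷ 0.836127 m²/yd² = 113.32 W/m²
113.32 W/m² ÷ 745.7 W/hp = 0.151965 hp/m²

0.1520 hp/m²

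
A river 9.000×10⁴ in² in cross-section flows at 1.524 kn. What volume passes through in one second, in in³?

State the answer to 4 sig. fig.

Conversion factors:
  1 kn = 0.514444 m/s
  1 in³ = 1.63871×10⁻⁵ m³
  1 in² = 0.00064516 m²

2.778×10⁶ in³

1.524 kn × 0.514444 → 0.784013 m/s
9.000×10⁴ in² × 0.00064516 → 58.0644 m²
V = v × A × t = 0.784013 m/s × 58.0644 m² × 1 s = 45.5232 m³
45.5232 m³ ÷ (1.63871×10⁻⁵ m³/in³) = 2.77799×10⁶ in³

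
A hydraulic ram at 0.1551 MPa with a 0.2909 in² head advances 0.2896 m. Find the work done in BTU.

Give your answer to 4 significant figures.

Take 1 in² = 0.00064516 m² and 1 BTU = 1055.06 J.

0.1551 MPa → 155100 Pa
0.2909 in² → 1.87677×10⁻⁴ m²
F = P × A = 155100 × 1.87677×10⁻⁴ = 29.1087 N
W = F × d = 29.1087 × 0.2896 = 8.42988 J
In BTU: 8.42988 / 1055.06 = 0.00798995 BTU

0.007990 BTU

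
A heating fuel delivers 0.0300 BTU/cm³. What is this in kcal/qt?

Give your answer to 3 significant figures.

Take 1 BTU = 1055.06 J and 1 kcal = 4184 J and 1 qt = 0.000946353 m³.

7.16 kcal/qt

0.0300 BTU/cm³ × 1055.06 J/BTU ÷ 10⁻⁶ m³/cm³ = 3.16518×10⁷ J/m³
3.16518×10⁷ J/m³ ÷ 4184 J/kcal × 0.000946353 m³/qt = 7.15912 kcal/qt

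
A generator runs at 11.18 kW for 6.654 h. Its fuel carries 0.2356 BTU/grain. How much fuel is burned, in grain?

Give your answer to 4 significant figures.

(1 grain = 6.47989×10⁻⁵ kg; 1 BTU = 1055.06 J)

11.18 kW → 11180 W
6.654 h → 23954.4 s
E = P × t = 11180 × 23954.4 = 2.6781×10⁸ J
0.2356 BTU/grain → 3.83605×10⁶ J/kg
m = E / e_s = 2.6781×10⁸ / 3.83605×10⁶ = 69.814 kg
In grain: 69.814 / 6.47989×10⁻⁵ = 1.07739×10⁶ grain

1.077×10⁶ grain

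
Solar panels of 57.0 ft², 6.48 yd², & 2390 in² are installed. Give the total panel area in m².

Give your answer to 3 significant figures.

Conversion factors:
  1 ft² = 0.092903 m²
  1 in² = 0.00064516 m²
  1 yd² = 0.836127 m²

12.3 m²

57.0 ft² × 0.092903 = 5.29547 m²
6.48 yd² × 0.836127 = 5.4181 m²
2390 in² × 0.00064516 = 1.54193 m²
Combined: 5.29547 + 5.4181 + 1.54193 = 12.2555 m²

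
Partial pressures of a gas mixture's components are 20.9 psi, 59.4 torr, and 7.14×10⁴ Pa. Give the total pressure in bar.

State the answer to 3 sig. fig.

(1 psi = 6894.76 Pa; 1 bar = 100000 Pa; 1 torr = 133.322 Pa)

20.9 psi × 6894.76 = 144100 Pa
59.4 torr × 133.322 = 7919.33 Pa
7.14×10⁴ Pa (already Pa)
Combined: 144100 + 7919.33 + 71400 = 223419 Pa
In bar: 223419 / 100000 = 2.23419 bar

2.23 bar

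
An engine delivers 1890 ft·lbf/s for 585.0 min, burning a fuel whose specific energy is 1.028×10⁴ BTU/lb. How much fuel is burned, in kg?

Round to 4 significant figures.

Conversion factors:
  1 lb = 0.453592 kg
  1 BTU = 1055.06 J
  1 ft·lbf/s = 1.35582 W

3.762 kg

1890 ft·lbf/s → 2562.5 W
585.0 min → 35100 s
E = P × t = 2562.5 × 35100 = 8.99438×10⁷ J
1.028×10⁴ BTU/lb → 2.39114×10⁷ J/kg
m = E / e_s = 8.99438×10⁷ / 2.39114×10⁷ = 3.76154 kg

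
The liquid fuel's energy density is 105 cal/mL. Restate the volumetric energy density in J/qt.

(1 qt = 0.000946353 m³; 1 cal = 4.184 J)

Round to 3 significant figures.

105 cal/mL × 4.184 J/cal ÷ 10⁻⁶ m³/mL = 4.3932×10⁸ J/m³
4.3932×10⁸ J/m³ × 0.000946353 m³/qt = 415752 J/qt

4.16×10⁵ J/qt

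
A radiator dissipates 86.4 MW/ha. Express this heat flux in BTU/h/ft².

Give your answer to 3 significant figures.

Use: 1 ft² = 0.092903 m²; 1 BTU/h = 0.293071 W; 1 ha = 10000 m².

86.4 MW/ha × 1000000 W/MW ÷ 10000 m²/ha = 8640 W/m²
8640 W/m² ÷ 0.293071 W/BTU/h × 0.092903 m²/ft² = 2738.87 BTU/h/ft²

2740 BTU/h/ft²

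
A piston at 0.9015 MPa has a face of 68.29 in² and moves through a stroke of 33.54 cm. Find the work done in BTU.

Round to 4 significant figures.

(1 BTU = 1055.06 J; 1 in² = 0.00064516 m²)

12.63 BTU

0.9015 MPa → 901500 Pa
68.29 in² → 0.044058 m²
F = P × A = 901500 × 0.044058 = 39718.3 N
33.54 cm → 0.3354 m
W = F × d = 39718.3 × 0.3354 = 13321.5 J
In BTU: 13321.5 / 1055.06 = 12.6263 BTU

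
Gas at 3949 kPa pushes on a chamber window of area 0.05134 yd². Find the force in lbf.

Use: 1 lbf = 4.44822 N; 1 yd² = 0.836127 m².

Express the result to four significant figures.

3949 kPa × 1000 → 3.949×10⁶ Pa
0.05134 yd² × 0.836127 → 0.0429268 m²
F = P × A = 3.949×10⁶ Pa × 0.0429268 m² = 169518 N
169518 N ÷ (4.44822 N/lbf) = 38109.2 lbf

3.811×10⁴ lbf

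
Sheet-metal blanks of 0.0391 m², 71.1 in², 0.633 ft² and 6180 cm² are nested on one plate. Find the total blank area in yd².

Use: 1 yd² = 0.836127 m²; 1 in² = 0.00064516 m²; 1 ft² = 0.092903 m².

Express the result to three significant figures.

0.911 yd²

0.0391 m² (already m²)
71.1 in² × 0.00064516 = 0.0458709 m²
0.633 ft² × 0.092903 = 0.0588076 m²
6180 cm² × 0.0001 = 0.618 m²
Sum: 0.0391 + 0.0458709 + 0.0588076 + 0.618 = 0.761778 m²
In yd²: 0.761778 / 0.836127 = 0.911079 yd²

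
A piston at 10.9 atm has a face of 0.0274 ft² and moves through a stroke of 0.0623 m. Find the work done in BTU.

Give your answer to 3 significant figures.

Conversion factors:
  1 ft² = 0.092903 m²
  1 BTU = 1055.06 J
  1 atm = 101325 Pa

0.166 BTU

10.9 atm → 1.10444×10⁶ Pa
0.0274 ft² → 0.00254554 m²
F = P × A = 1.10444×10⁶ × 0.00254554 = 2811.4 N
W = F × d = 2811.4 × 0.0623 = 175.15 J
In BTU: 175.15 / 1055.06 = 0.16601 BTU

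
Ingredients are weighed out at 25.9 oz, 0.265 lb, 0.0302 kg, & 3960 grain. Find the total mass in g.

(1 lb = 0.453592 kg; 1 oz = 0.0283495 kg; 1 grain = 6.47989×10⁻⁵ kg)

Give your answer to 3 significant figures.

25.9 oz × 0.0283495 → 0.734252 kg
0.265 lb × 0.453592 → 0.120202 kg
0.0302 kg (already kg)
3960 grain × 6.47989×10⁻⁵ → 0.256604 kg
Combined: 0.734252 + 0.120202 + 0.0302 + 0.256604 = 1.14126 kg
In g: 1.14126 / 0.001 = 1141.26 g

1140 g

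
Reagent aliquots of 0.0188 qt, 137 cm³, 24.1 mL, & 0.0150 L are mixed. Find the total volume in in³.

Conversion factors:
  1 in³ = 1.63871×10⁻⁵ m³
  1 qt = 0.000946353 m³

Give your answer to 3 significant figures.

0.0188 qt × 0.000946353 → 1.77914×10⁻⁵ m³
137 cm³ × 10⁻⁶ → 1.37×10⁻⁴ m³
24.1 mL × 10⁻⁶ → 2.41×10⁻⁵ m³
0.0150 L × 0.001 → 1.5×10⁻⁵ m³
Sum: 1.77914×10⁻⁵ + 1.37×10⁻⁴ + 2.41×10⁻⁵ + 1.5×10⁻⁵ = 1.93891×10⁻⁴ m³
In in³: 1.93891×10⁻⁴ / 1.63871×10⁻⁵ = 11.8319 in³

11.8 in³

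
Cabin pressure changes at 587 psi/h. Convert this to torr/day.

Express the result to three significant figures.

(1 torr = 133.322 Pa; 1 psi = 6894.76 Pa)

7.29×10⁵ torr/day

587 psi/h × 6894.76 Pa/psi ÷ 3600 s/h = 1124.23 Pa/s
1124.23 Pa/s ÷ 133.322 Pa/torr × 86400 s/day = 728563 torr/day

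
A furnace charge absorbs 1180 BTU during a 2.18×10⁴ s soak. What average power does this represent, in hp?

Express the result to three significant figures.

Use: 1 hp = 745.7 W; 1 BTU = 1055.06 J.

1180 BTU × 1055.06 = 1.24497×10⁶ J
P = E / t = 1.24497×10⁶ J / 21800 s = 57.1087 W
57.1087 W ÷ (745.7 W/hp) = 0.076584 hp

0.0766 hp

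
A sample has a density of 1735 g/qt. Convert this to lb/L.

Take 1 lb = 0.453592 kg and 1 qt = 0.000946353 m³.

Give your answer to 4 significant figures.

4.042 lb/L

1735 g/qt × 0.001 kg/g ÷ 0.000946353 m³/qt = 1833.35 kg/m³
1833.35 kg/m³ ÷ 0.453592 kg/lb × 0.001 m³/L = 4.04185 lb/L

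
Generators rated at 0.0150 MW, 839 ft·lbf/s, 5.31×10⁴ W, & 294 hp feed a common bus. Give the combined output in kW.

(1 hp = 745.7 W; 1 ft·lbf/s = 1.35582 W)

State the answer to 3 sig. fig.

0.0150 MW × 1000000 = 15000 W
839 ft·lbf/s × 1.35582 = 1137.53 W
5.31×10⁴ W (already W)
294 hp × 745.7 = 219236 W
Total: 15000 + 1137.53 + 53100 + 219236 = 288474 W
In kW: 288474 / 1000 = 288.474 kW

288 kW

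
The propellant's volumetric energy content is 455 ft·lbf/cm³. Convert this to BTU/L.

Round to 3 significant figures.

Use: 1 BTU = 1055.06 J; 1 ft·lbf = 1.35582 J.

455 ft·lbf/cm³ × 1.35582 J/ft·lbf ÷ 10⁻⁶ m³/cm³ = 6.16898×10⁸ J/m³
6.16898×10⁸ J/m³ ÷ 1055.06 J/BTU × 0.001 m³/L = 584.704 BTU/L

585 BTU/L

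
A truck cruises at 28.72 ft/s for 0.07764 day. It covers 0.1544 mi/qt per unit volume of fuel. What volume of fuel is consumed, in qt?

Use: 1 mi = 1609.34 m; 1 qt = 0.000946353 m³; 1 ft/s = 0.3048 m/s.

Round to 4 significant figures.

236.3 qt

28.72 ft/s → 8.75386 m/s
0.07764 day → 6708.1 s
d = v × t = 8.75386 × 6708.1 = 58721.8 m
0.1544 mi/qt → 262568 m/m³
V = d / (distance per unit fuel) = 58721.8 / 262568 = 0.223644 m³
In qt: 0.223644 / 0.000946353 = 236.322 qt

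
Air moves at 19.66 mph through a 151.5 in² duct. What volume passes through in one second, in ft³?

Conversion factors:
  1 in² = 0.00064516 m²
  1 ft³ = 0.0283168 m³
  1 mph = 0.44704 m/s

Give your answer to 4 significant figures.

19.66 mph × 0.44704 → 8.78881 m/s
151.5 in² × 0.00064516 → 0.0977417 m²
V = v × A × t = 8.78881 m/s × 0.0977417 m² × 1 s = 0.859033 m³
0.859033 m³ ÷ (0.0283168 m³/ft³) = 30.3365 ft³

30.34 ft³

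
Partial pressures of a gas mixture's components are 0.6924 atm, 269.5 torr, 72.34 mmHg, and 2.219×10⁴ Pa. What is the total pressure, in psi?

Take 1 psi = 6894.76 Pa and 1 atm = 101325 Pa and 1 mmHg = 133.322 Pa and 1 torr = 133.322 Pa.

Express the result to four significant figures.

0.6924 atm × 101325 = 70157.4 Pa
269.5 torr × 133.322 = 35930.3 Pa
72.34 mmHg × 133.322 = 9644.51 Pa
2.219×10⁴ Pa (already Pa)
Sum: 70157.4 + 35930.3 + 9644.51 + 22190 = 137922 Pa
In psi: 137922 / 6894.76 = 20.0039 psi

20.00 psi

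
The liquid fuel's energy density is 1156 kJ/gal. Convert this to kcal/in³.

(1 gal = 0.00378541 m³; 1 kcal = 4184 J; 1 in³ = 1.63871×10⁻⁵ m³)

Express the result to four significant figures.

1.196 kcal/in³

1156 kJ/gal × 1000 J/kJ ÷ 0.00378541 m³/gal = 3.05383×10⁸ J/m³
3.05383×10⁸ J/m³ ÷ 4184 J/kcal × 1.63871×10⁻⁵ m³/in³ = 1.19607 kcal/in³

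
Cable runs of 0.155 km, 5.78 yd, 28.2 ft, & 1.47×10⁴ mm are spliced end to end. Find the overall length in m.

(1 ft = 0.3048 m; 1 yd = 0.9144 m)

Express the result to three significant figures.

0.155 km × 1000 = 155 m
5.78 yd × 0.9144 = 5.28523 m
28.2 ft × 0.3048 = 8.59536 m
1.47×10⁴ mm × 0.001 = 14.7 m
Total: 155 + 5.28523 + 8.59536 + 14.7 = 183.581 m

184 m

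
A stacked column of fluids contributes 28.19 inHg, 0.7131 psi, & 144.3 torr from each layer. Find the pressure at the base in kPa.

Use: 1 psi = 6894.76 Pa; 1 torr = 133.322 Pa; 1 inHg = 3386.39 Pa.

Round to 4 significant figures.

28.19 inHg × 3386.39 = 95462.3 Pa
0.7131 psi × 6894.76 = 4916.65 Pa
144.3 torr × 133.322 = 19238.4 Pa
Combined: 95462.3 + 4916.65 + 19238.4 = 119617 Pa
In kPa: 119617 / 1000 = 119.617 kPa

119.6 kPa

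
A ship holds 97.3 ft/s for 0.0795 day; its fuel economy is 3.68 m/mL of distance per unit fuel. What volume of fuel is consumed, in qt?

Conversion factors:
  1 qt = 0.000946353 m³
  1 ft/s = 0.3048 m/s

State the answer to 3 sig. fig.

58.5 qt

97.3 ft/s → 29.657 m/s
0.0795 day → 6868.8 s
d = v × t = 29.657 × 6868.8 = 203708 m
3.68 m/mL → 3.68×10⁶ m/m³
V = d / (distance per unit fuel) = 203708 / 3.68×10⁶ = 0.0553554 m³
In qt: 0.0553554 / 0.000946353 = 58.4934 qt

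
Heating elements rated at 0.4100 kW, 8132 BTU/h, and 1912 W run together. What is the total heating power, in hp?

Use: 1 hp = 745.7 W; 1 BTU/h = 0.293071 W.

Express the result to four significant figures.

0.4100 kW × 1000 = 410 W
8132 BTU/h × 0.293071 = 2383.25 W
1912 W (already W)
Total: 410 + 2383.25 + 1912 = 4705.25 W
In hp: 4705.25 / 745.7 = 6.30984 hp

6.310 hp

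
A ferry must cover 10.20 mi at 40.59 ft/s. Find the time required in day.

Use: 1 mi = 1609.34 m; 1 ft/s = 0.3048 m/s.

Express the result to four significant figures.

0.01536 day

10.20 mi × 1609.34 = 16415.3 m
40.59 ft/s × 0.3048 = 12.3718 m/s
t = d / v = 16415.3 m / 12.3718 m/s = 1326.83 s
1326.83 s ÷ (86400 s/day) = 0.0153568 day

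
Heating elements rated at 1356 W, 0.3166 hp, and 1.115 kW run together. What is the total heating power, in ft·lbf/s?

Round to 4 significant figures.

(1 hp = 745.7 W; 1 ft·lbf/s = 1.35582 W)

1356 W (already W)
0.3166 hp × 745.7 = 236.089 W
1.115 kW × 1000 = 1115 W
Sum: 1356 + 236.089 + 1115 = 2707.09 W
In ft·lbf/s: 2707.09 / 1.35582 = 1996.64 ft·lbf/s

1997 ft·lbf/s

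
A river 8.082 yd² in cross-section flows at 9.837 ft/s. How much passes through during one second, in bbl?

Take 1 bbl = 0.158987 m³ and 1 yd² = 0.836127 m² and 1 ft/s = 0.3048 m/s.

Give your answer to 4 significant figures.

127.4 bbl

9.837 ft/s × 0.3048 → 2.99832 m/s
8.082 yd² × 0.836127 → 6.75758 m²
V = v × A × t = 2.99832 m/s × 6.75758 m² × 1 s = 20.2614 m³
20.2614 m³ ÷ (0.158987 m³/bbl) = 127.441 bbl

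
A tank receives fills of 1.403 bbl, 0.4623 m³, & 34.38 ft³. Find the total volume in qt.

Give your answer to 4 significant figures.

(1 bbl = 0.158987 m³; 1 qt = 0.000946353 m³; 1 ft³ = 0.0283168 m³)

1753 qt

1.403 bbl × 0.158987 = 0.223059 m³
0.4623 m³ (already m³)
34.38 ft³ × 0.0283168 = 0.973532 m³
Combined: 0.223059 + 0.4623 + 0.973532 = 1.65889 m³
In qt: 1.65889 / 0.000946353 = 1752.93 qt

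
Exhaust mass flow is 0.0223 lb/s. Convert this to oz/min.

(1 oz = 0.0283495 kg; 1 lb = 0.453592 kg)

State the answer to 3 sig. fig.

0.0223 lb/s × 0.453592 kg/lb = 0.0101151 kg/s
0.0101151 kg/s ÷ 0.0283495 kg/oz × 60 s/min = 21.408 oz/min

21.4 oz/min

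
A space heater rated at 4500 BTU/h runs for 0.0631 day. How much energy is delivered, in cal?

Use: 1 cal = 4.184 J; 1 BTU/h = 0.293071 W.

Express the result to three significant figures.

4500 BTU/h × 0.293071 → 1318.82 W
0.0631 day × 86400 → 5451.84 s
E = P × t = 1318.82 W × 5451.84 s = 7.19×10⁶ J
7.19×10⁶ J ÷ (4.184 J/cal) = 1.71845×10⁶ cal

1.72×10⁶ cal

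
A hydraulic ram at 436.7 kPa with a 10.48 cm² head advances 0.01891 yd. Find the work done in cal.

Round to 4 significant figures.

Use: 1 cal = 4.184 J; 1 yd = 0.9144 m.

436.7 kPa → 436700 Pa
10.48 cm² → 0.001048 m²
F = P × A = 436700 × 0.001048 = 457.662 N
0.01891 yd → 0.0172913 m
W = F × d = 457.662 × 0.0172913 = 7.91357 J
In cal: 7.91357 / 4.184 = 1.89139 cal

1.891 cal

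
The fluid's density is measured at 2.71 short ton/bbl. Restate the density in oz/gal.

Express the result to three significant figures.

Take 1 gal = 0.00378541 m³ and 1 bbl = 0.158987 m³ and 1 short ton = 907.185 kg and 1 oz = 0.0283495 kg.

2.71 short ton/bbl × 907.185 kg/short ton ÷ 0.158987 m³/bbl = 15463.3 kg/m³
15463.3 kg/m³ ÷ 0.0283495 kg/oz × 0.00378541 m³/gal = 2064.76 oz/gal

2060 oz/gal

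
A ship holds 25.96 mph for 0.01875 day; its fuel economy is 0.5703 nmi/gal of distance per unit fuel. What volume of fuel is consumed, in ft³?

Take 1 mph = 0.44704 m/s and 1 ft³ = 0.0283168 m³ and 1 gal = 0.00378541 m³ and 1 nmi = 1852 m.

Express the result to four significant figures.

25.96 mph → 11.6052 m/s
0.01875 day → 1620 s
d = v × t = 11.6052 × 1620 = 18800.4 m
0.5703 nmi/gal → 279017 m/m³
V = d / (distance per unit fuel) = 18800.4 / 279017 = 0.0673808 m³
In ft³: 0.0673808 / 0.0283168 = 2.37953 ft³

2.380 ft³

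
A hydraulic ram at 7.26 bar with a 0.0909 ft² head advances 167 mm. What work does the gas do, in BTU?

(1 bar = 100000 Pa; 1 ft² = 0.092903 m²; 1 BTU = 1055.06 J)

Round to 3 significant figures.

7.26 bar → 726000 Pa
0.0909 ft² → 0.00844488 m²
F = P × A = 726000 × 0.00844488 = 6130.98 N
167 mm → 0.167 m
W = F × d = 6130.98 × 0.167 = 1023.87 J
In BTU: 1023.87 / 1055.06 = 0.970438 BTU

0.970 BTU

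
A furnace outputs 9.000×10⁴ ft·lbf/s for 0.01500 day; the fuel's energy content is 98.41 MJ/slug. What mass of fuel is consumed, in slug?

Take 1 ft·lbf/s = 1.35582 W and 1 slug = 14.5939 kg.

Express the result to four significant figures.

1.607 slug

9.000×10⁴ ft·lbf/s → 122024 W
0.01500 day → 1296 s
E = P × t = 122024 × 1296 = 1.58143×10⁸ J
98.41 MJ/slug → 6.74323×10⁶ J/kg
m = E / e_s = 1.58143×10⁸ / 6.74323×10⁶ = 23.4521 kg
In slug: 23.4521 / 14.5939 = 1.60698 slug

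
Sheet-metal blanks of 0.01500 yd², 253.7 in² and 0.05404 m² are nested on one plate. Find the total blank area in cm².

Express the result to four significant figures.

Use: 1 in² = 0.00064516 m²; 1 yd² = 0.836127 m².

2303 cm²

0.01500 yd² × 0.836127 = 0.0125419 m²
253.7 in² × 0.00064516 = 0.163677 m²
0.05404 m² (already m²)
Sum: 0.0125419 + 0.163677 + 0.05404 = 0.230259 m²
In cm²: 0.230259 / 0.0001 = 2302.59 cm²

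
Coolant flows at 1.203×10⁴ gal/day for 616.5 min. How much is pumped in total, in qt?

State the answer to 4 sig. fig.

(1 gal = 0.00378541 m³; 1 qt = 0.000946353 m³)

1.203×10⁴ gal/day → 5.27066×10⁻⁴ m³/s
616.5 min → 36990 s
V = Q × t = 5.27066×10⁻⁴ × 36990 = 19.4962 m³
In qt: 19.4962 / 0.000946353 = 20601.4 qt

2.060×10⁴ qt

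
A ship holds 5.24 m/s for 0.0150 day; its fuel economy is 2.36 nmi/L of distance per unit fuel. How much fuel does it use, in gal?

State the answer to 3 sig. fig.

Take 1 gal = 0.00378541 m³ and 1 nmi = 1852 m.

0.410 gal

0.0150 day → 1296 s
d = v × t = 5.24 × 1296 = 6791.04 m
2.36 nmi/L → 4.37072×10⁶ m/m³
V = d / (distance per unit fuel) = 6791.04 / 4.37072×10⁶ = 0.00155376 m³
In gal: 0.00155376 / 0.00378541 = 0.41046 gal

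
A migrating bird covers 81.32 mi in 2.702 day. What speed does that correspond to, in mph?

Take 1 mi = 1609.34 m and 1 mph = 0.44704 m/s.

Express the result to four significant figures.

1.254 mph

81.32 mi × 1609.34 = 130872 m
2.702 day × 86400 = 233453 s
v = d / t = 130872 m / 233453 s = 0.560592 m/s
0.560592 m/s ÷ (0.44704 m/s/mph) = 1.25401 mph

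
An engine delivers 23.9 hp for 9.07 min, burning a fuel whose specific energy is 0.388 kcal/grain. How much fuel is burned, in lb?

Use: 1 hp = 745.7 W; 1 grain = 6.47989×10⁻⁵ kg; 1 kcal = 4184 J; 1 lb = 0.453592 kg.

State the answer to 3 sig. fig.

0.853 lb

23.9 hp → 17822.2 W
9.07 min → 544.2 s
E = P × t = 17822.2 × 544.2 = 9.69884×10⁶ J
0.388 kcal/grain → 2.50528×10⁷ J/kg
m = E / e_s = 9.69884×10⁶ / 2.50528×10⁷ = 0.387136 kg
In lb: 0.387136 / 0.453592 = 0.853489 lb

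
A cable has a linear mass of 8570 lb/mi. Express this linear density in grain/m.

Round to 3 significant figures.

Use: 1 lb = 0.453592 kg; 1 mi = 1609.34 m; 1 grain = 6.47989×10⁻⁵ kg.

8570 lb/mi × 0.453592 kg/lb ÷ 1609.34 m/mi = 2.41545 kg/m
2.41545 kg/m ÷ 6.47989×10⁻⁵ kg/grain = 37276.1 grain/m

3.73×10⁴ grain/m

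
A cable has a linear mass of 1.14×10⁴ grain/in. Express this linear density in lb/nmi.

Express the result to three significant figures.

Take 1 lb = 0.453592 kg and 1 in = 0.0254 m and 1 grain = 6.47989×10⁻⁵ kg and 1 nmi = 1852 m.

1.19×10⁵ lb/nmi

1.14×10⁴ grain/in × 6.47989×10⁻⁵ kg/grain ÷ 0.0254 m/in = 29.083 kg/m
29.083 kg/m ÷ 0.453592 kg/lb × 1852 m/nmi = 118745 lb/nmi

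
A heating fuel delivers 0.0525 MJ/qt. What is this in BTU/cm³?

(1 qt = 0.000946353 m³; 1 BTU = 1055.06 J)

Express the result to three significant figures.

0.0525 MJ/qt × 1000000 J/MJ ÷ 0.000946353 m³/qt = 5.54761×10⁷ J/m³
5.54761×10⁷ J/m³ ÷ 1055.06 J/BTU × 10⁻⁶ m³/cm³ = 0.052581 BTU/cm³

0.0526 BTU/cm³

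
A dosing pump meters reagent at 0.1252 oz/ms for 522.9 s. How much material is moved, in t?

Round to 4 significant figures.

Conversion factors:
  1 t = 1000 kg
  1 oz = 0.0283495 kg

0.1252 oz/ms → 3.54936 kg/s
m = ṁ × t = 3.54936 × 522.9 = 1855.96 kg
In t: 1855.96 / 1000 = 1.85596 t

1.856 t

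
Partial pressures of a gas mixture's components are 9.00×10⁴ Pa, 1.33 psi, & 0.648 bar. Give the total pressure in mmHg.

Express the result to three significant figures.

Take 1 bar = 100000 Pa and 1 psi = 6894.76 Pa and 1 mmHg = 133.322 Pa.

9.00×10⁴ Pa (already Pa)
1.33 psi × 6894.76 = 9170.03 Pa
0.648 bar × 100000 = 64800 Pa
Combined: 90000 + 9170.03 + 64800 = 163970 Pa
In mmHg: 163970 / 133.322 = 1229.88 mmHg

1230 mmHg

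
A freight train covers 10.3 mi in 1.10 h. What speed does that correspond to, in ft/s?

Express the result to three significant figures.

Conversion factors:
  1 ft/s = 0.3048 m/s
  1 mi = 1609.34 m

13.7 ft/s

10.3 mi × 1609.34 → 16576.2 m
1.10 h × 3600 → 3960 s
v = d / t = 16576.2 m / 3960 s = 4.18591 m/s
4.18591 m/s ÷ (0.3048 m/s/ft/s) = 13.7333 ft/s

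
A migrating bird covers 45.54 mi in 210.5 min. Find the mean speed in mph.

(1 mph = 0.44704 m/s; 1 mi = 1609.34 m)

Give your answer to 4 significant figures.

45.54 mi × 1609.34 = 73289.3 m
210.5 min × 60 = 12630 s
v = d / t = 73289.3 m / 12630 s = 5.80279 m/s
5.80279 m/s ÷ (0.44704 m/s/mph) = 12.9805 mph

12.98 mph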